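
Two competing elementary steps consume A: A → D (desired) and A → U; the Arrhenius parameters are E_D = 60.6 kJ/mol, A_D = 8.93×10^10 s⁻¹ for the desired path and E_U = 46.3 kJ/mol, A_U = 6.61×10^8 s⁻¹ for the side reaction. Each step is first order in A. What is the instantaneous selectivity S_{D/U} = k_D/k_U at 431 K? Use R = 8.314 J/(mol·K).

With equal orders, S_{D/U} = k_D/k_U = (A_D/A_U)·exp[(E_U−E_D)/(RT)].
(E_U−E_D)/(RT) = (46.3−60.6)×10³/(8.314×431) = -14300/3583 = -3.991.
k_D/k_U = (8.93×10^10/6.61×10^8)·exp(-3.991) = 135.1 × 0.01849 = 2.50.
Since E_D > E_U, raising the temperature improves selectivity toward D.

2.50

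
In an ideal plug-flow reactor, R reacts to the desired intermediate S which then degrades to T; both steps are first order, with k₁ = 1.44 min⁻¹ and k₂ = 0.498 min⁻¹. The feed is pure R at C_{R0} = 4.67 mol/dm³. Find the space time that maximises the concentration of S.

Setting dC_S/dτ = 0 gives τ_opt = ln(k₂/k₁)/(k₂−k₁).
= ln(0.498/1.44)/(0.498−1.44) = ln(0.3458)/-0.9420 = -1.062/-0.9420 = 1.13 min.

1.13 min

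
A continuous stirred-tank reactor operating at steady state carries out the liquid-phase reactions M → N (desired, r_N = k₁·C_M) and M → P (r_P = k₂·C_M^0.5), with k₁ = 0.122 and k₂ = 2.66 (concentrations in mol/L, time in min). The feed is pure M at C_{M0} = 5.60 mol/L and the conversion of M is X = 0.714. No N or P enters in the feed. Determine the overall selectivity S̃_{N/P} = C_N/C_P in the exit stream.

0.0580

Exit C_M = C_{M0}(1−X) = 5.60×0.286 = 1.602 mol/L.
Rates in a CSTR are evaluated at the outlet concentration: r_N = 0.122×1.602 = 0.1954, r_P = 2.66×1.602^0.5 = 3.366.
Overall selectivity = C_N/C_P = r_Nτ/(r_Pτ) = r_N/r_P = 0.0580.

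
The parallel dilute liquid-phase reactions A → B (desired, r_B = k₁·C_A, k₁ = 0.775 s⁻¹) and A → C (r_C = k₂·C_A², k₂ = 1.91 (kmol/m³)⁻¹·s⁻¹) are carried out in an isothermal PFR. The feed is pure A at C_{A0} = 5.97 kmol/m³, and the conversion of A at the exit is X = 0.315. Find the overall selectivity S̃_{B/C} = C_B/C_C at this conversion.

0.0816

C_A = C_{A0}(1−X) = 4.089 kmol/m³.
Along a PFR/batch, dC_B/dC_A = −r_B/(r_B+r_C) = −k₁/(k₁+k₂·C_A).
Integrating from C_{A0} to C_A: C_B = (0.775/1.91)·ln[(0.775+1.91·5.97)/(0.775+1.91·4.09)] = 0.4058·ln(12.18/8.586) = 0.1418 kmol/m³.
C_C = (C_{A0}−C_A)−C_B = 1.739 kmol/m³; S̃_{B/C} = 0.1418/1.739 = 0.0816.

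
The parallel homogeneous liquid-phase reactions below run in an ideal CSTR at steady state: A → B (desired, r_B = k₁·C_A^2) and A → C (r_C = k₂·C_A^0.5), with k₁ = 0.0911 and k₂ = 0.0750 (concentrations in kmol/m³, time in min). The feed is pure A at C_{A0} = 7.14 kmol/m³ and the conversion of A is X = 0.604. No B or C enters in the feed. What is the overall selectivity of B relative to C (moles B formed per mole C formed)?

Exit C_A = C_{A0}(1−X) = 7.14×0.396 = 2.827 kmol/m³.
Rates in a CSTR are evaluated at the outlet concentration: r_B = 0.0911×2.827^2 = 0.7283, r_C = 0.0750×2.827^0.5 = 0.1261.
Overall selectivity = C_B/C_C = r_Bτ/(r_Cτ) = r_B/r_C = 5.77.

5.77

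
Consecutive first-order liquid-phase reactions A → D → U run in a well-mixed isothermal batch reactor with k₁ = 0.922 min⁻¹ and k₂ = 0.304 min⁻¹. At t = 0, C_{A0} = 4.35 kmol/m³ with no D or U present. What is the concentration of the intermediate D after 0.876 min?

Solving the coupled first-order balances gives C_D(t) = [k₁/(k₂−k₁)]·C_{A0}·(e^(−k₁t) − e^(−k₂t)).
e^(−k₁t) = e^(−0.922×0.876) = e^(−0.8077) = 0.4459; e^(−k₂t) = e^(−0.2663) = 0.7662.
C_D = 0.922×4.35/(0.304−0.922) × (0.4459−0.7662) = (-6.490)×(-0.3203) = 2.079 kmol/m³.

2.08 kmol/m³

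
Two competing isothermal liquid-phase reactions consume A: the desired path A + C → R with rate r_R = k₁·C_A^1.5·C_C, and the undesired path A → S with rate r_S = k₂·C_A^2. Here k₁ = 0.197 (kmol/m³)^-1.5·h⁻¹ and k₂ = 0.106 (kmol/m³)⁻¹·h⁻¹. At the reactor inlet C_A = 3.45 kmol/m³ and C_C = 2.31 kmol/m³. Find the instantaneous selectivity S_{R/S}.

S_{R/S} = r_R/r_S = (k₁·C_A^1.5·C_C)/(k₂·C_A^2) = (k₁/k₂)·C_A^-0.5·C_C.
= (0.197×3.450^1.5×2.310) / (0.106×3.450^2) = 2.916/1.262 = 2.31.
The undesired path is higher order in A, so low C_A (CSTR or dilute feed) favours R.

2.31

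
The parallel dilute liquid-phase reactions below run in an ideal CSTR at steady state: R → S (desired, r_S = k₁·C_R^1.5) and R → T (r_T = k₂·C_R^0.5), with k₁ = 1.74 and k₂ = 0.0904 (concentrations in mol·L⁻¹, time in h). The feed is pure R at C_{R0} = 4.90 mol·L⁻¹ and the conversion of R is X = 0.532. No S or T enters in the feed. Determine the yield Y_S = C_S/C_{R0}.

0.520

Exit C_R = C_{R0}(1−X) = 4.90×0.468 = 2.293 mol·L⁻¹.
A CSTR operates uniformly at the exit composition, giving r_S = 6.042 and r_T = 0.1369 (each k·C_R^n at C_R = 2.293).
Fraction of consumed R going to S: r_S/(r_S+r_T) = 0.9778.
C_S = 0.9778·C_{R0}·X = 0.9778×4.90×0.532 = 2.55 mol·L⁻¹; Y_S = C_S/C_{R0} = 0.520.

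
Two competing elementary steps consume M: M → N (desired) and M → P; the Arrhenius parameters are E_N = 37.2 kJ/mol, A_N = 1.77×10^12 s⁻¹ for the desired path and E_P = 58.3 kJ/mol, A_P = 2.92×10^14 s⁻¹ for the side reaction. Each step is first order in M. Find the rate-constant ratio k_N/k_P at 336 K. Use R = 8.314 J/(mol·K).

k_N/k_P = (A_N/A_P)·exp[−(E_N−E_P)/(RT)] = (A_N/A_P)·exp[(E_P−E_N)/(RT)].
(E_P−E_N)/(RT) = (58.3−37.2)×10³/(8.314×336) = 21100/2794 = 7.553.
k_N/k_P = (1.77×10^12/2.92×10^14)·exp(7.553) = 0.006062 × 1907 = 11.6.
Since E_N < E_P, lowering the temperature improves selectivity toward N.

11.6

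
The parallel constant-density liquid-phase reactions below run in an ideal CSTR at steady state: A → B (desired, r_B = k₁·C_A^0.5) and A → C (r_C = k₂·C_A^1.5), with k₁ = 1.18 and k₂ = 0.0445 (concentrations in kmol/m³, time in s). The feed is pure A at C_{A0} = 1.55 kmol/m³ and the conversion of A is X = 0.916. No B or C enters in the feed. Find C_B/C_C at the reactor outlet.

Exit C_A = C_{A0}(1−X) = 1.55×0.0840 = 0.1302 kmol/m³.
In a CSTR the entire volume is at exit conditions, so r_B = 1.18×0.1302^0.5 = 0.4258 and r_C = 0.0445×0.1302^1.5 = 0.002091.
Overall selectivity = C_B/C_C = r_Bτ/(r_Cτ) = r_B/r_C = 204.

204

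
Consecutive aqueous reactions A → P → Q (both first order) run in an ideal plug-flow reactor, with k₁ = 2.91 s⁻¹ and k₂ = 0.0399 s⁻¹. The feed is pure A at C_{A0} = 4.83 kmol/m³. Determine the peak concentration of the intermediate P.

For a first-order series the maximum intermediate yield is C_{P,max}/C_{A0} = (k₁/k₂)^[k₂/(k₂−k₁)].
= (2.91/0.0399)^(0.0399/(0.0399−2.91)) = (72.93)^(-0.01390) = 0.9421.
C_{P,max} = 0.9421×4.83 = 4.55 kmol/m³.

4.55 kmol/m³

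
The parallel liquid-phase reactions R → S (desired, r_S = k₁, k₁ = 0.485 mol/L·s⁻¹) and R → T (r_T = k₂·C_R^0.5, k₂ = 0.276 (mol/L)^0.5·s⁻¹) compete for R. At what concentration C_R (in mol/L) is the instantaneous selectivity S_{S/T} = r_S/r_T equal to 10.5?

S_{S/T} = (k₁/k₂)·C_R^-0.5 ⇒ C_R = (S·k₂/k₁)^(-2).
= (10.5×0.276/0.485)^(-2) = (5.975)^(-2) = 0.0280 mol/L.

0.0280 mol/L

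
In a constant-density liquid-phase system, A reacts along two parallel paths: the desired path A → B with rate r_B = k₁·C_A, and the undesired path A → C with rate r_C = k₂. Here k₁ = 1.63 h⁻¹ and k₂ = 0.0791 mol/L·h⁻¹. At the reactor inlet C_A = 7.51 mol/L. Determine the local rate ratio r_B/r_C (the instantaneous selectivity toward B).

155

S_{B/C} = r_B/r_C = (k₁·C_A)/(k₂) = (k₁/k₂)·C_A.
= (1.63×7.510) / (0.0791) = 12.24/0.07910 = 155.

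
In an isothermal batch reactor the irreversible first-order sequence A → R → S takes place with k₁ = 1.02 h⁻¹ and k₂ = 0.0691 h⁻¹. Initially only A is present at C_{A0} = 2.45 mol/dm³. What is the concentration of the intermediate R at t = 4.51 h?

Solving the coupled first-order balances gives C_R(t) = [k₁/(k₂−k₁)]·C_{A0}·(e^(−k₁t) − e^(−k₂t)).
e^(−k₁t) = e^(−1.02×4.51) = e^(−4.600) = 0.01005; e^(−k₂t) = e^(−0.3116) = 0.7322.
C_R = 1.02×2.45/(0.0691−1.02) × (0.01005−0.7322) = (-2.628)×(-0.7222) = 1.898 mol/dm³.

1.90 mol/dm³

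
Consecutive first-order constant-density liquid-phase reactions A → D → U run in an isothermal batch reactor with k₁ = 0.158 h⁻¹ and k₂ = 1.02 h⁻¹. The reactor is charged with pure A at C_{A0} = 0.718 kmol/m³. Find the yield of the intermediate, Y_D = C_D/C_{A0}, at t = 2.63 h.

The intermediate concentration in a first-order A→B→C sequence is C_D = k₁C_{A0}(e^(−k₁t) − e^(−k₂t))/(k₂−k₁).
e^(−k₁t) = e^(−0.158×2.63) = e^(−0.4155) = 0.6600; e^(−k₂t) = e^(−2.683) = 0.06839.
C_D = 0.158×0.718/(1.02−0.158) × (0.6600−0.06839) = 0.1316×0.5916 = 0.07786 kmol/m³.
Y_D = C_D/C_{A0} = 0.07786/0.718 = 0.108.

0.108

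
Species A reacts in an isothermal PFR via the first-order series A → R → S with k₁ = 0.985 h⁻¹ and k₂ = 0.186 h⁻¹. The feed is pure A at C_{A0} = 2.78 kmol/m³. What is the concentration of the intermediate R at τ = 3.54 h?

1.67 kmol/m³

The intermediate concentration in a first-order A→B→C sequence is C_R = k₁C_{A0}(e^(−k₁τ) − e^(−k₂τ))/(k₂−k₁).
e^(−k₁τ) = e^(−0.985×3.54) = e^(−3.487) = 0.03060; e^(−k₂τ) = e^(−0.6584) = 0.5177.
C_R = 0.985×2.78/(0.186−0.985) × (0.03060−0.5177) = (-3.427)×(-0.4871) = 1.669 kmol/m³.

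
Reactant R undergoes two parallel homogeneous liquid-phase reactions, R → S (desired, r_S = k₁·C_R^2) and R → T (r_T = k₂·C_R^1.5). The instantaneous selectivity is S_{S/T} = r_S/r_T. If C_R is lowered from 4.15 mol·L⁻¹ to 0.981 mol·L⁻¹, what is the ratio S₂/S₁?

0.486

S_{S/T} = (k₁/k₂)·C_R^0.5, so S₂/S₁ = (C_{R,2}/C_{R,1})^0.5.
= (0.981/4.15)^0.5 = (0.2364)^0.5 = 0.486.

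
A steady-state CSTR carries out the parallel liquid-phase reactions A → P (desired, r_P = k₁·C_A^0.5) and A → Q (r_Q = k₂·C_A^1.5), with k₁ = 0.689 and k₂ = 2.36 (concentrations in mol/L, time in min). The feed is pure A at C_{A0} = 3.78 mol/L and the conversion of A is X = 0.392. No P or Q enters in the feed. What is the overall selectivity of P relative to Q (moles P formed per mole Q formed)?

0.127

Exit C_A = C_{A0}(1−X) = 3.78×0.608 = 2.298 mol/L.
A CSTR operates uniformly at the exit composition, giving r_P = 1.045 and r_Q = 8.223 (each k·C_A^n at C_A = 2.298).
Overall selectivity = C_P/C_Q = r_Pτ/(r_Qτ) = r_P/r_Q = 0.127.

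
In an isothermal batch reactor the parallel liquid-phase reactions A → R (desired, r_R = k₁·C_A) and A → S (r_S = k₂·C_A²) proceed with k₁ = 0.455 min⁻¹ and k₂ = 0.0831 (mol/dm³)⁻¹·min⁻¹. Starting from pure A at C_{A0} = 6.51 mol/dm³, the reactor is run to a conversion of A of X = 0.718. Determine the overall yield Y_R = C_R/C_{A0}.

C_A = C_{A0}(1−X) = 1.836 mol/dm³.
Along a PFR/batch, dC_R/dC_A = −r_R/(r_R+r_S) = −k₁/(k₁+k₂·C_A).
Integrating from C_{A0} to C_A: C_R = (0.455/0.0831)·ln[(0.455+0.0831·6.51)/(0.455+0.0831·1.84)] = 5.475·ln(0.9960/0.6076) = 2.706 mol/dm³.
Y_R = C_R/C_{A0} = 2.706/6.51 = 0.416.

0.416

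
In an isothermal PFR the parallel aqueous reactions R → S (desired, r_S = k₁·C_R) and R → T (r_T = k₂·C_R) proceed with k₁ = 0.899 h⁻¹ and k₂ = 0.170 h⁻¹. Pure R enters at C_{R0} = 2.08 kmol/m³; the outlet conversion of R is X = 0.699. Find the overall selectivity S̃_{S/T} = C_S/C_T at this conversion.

5.29

C_R = C_{R0}(1−X) = 0.6261 kmol/m³.
Both paths are first order in R, so the instantaneous fraction to S is constant: dC_S/d(−C_R) = k₁/(k₁+k₂) = 0.8410.
C_S = 0.8410·(C_{R0}−C_R) = 0.8410×1.454 = 1.22 kmol/m³.
C_T = (C_{R0}−C_R)−C_S = 0.2312 kmol/m³; S̃_{S/T} = 1.223/0.2312 = 5.29.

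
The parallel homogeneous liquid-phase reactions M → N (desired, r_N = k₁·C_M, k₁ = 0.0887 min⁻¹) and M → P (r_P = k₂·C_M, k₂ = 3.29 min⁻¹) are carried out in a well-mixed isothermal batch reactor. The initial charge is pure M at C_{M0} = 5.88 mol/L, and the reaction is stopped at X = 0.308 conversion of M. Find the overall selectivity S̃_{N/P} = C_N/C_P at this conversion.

0.0270

C_M = C_{M0}(1−X) = 4.069 mol/L.
Both paths are first order in M, so the instantaneous fraction to N is constant: dC_N/d(−C_M) = k₁/(k₁+k₂) = 0.02625.
C_N = 0.02625·(C_{M0}−C_M) = 0.02625×1.811 = 0.0475 mol/L.
C_P = (C_{M0}−C_M)−C_N = 1.763 mol/L; S̃_{N/P} = 0.04754/1.763 = 0.0270.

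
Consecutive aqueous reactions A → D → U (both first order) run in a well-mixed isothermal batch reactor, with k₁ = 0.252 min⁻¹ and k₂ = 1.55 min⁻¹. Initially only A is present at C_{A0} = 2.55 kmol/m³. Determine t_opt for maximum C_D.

1.40 min

Setting dC_D/dt = 0 gives t_opt = ln(k₂/k₁)/(k₂−k₁).
= ln(1.55/0.252)/(1.55−0.252) = ln(6.151)/1.298 = 1.817/1.298 = 1.40 min.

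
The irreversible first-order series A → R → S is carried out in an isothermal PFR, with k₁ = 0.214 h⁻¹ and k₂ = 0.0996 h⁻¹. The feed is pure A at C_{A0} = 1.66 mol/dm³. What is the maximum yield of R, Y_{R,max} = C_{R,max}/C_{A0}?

0.514

At the optimum, C_{R,max}/C_{A0} = (k₁/k₂)^[k₂/(k₂−k₁)].
= (0.214/0.0996)^(0.0996/(0.0996−0.214)) = (2.149)^(-0.8706) = 0.5138.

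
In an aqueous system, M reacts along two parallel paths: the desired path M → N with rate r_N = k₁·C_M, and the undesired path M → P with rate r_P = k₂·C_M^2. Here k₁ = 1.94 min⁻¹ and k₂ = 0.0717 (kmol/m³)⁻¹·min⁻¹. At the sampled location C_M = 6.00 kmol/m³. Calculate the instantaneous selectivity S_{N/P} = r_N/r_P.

S_{N/P} = r_N/r_P = (k₁·C_M)/(k₂·C_M^2) = (k₁/k₂)·C_M⁻¹.
= (1.94×6.000) / (0.0717×6.000^2) = 11.64/2.581 = 4.51.

4.51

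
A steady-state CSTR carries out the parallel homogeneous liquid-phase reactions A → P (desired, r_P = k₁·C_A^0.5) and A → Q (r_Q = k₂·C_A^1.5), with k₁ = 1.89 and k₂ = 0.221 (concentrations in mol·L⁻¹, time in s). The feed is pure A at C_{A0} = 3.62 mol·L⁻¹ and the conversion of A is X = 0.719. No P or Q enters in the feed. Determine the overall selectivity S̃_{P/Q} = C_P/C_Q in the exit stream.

8.41

Exit C_A = C_{A0}(1−X) = 3.62×0.281 = 1.017 mol·L⁻¹.
Rates in a CSTR are evaluated at the outlet concentration: r_P = 1.89×1.017^0.5 = 1.906, r_Q = 0.221×1.017^1.5 = 0.2267.
Overall selectivity = C_P/C_Q = r_Pτ/(r_Qτ) = r_P/r_Q = 8.41.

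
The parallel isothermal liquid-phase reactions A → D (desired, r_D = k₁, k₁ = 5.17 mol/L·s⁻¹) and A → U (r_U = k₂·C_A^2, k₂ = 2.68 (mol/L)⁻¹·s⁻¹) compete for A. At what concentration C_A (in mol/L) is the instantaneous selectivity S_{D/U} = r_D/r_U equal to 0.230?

2.90 mol/L

S_{D/U} = (k₁/k₂)·C_A^-2 ⇒ C_A = (S·k₂/k₁)^(-0.5).
= (0.230×2.68/5.17)^(-0.5) = (0.1192)^(-0.5) = 2.90 mol/L.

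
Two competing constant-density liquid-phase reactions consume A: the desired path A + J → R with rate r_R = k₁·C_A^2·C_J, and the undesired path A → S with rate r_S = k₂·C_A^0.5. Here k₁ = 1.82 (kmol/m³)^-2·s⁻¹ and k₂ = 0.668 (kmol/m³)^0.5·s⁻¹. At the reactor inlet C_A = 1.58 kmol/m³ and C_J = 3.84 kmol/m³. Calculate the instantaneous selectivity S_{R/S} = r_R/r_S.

S_{R/S} = r_R/r_S = (k₁·C_A^2·C_J)/(k₂·C_A^0.5) = (k₁/k₂)·C_A^1.5·C_J.
= (1.82×1.580^2×3.840) / (0.668×1.580^0.5) = 17.45/0.8397 = 20.8.

20.8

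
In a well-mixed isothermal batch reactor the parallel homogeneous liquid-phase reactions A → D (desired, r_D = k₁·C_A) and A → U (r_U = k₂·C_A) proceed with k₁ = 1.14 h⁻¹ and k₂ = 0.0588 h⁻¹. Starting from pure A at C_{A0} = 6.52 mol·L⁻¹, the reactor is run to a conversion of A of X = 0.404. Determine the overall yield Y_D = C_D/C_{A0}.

C_A = C_{A0}(1−X) = 3.886 mol·L⁻¹.
Both paths are first order in A, so the instantaneous fraction to D is constant: dC_D/d(−C_A) = k₁/(k₁+k₂) = 0.9510.
C_D = 0.9510·(C_{A0}−C_A) = 0.9510×2.634 = 2.50 mol·L⁻¹.
Y_D = C_D/C_{A0} = 2.505/6.52 = 0.384.

0.384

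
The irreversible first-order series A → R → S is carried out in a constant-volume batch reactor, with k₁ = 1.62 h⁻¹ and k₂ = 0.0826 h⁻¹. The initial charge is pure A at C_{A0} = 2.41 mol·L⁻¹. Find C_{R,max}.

2.05 mol·L⁻¹

At the optimum, C_{R,max}/C_{A0} = (k₁/k₂)^[k₂/(k₂−k₁)].
= (1.62/0.0826)^(0.0826/(0.0826−1.62)) = (19.61)^(-0.05373) = 0.8522.
C_{R,max} = 0.8522×2.41 = 2.05 mol·L⁻¹.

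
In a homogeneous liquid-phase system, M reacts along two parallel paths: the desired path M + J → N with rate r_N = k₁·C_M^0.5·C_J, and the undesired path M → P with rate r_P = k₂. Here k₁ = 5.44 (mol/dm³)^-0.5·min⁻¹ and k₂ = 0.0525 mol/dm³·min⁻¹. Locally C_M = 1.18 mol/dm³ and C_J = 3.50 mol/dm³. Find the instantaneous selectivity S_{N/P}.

394

S_{N/P} = r_N/r_P = (k₁·C_M^0.5·C_J)/(k₂) = (k₁/k₂)·C_M^0.5·C_J.
= (5.44×1.180^0.5×3.500) / (0.0525) = 20.68/0.05250 = 394.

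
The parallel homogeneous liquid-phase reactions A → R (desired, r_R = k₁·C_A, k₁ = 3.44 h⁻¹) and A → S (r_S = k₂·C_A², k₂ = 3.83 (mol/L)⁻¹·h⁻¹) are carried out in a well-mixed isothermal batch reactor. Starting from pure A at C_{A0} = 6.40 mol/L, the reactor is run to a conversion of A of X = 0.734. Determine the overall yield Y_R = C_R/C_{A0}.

C_A = C_{A0}(1−X) = 1.702 mol/L.
Along a PFR/batch, dC_R/dC_A = −r_R/(r_R+r_S) = −k₁/(k₁+k₂·C_A).
Integrating from C_{A0} to C_A: C_R = (3.44/3.83)·ln[(3.44+3.83·6.40)/(3.44+3.83·1.70)] = 0.8982·ln(27.95/9.960) = 0.9268 mol/L.
Y_R = C_R/C_{A0} = 0.9268/6.40 = 0.145.

0.145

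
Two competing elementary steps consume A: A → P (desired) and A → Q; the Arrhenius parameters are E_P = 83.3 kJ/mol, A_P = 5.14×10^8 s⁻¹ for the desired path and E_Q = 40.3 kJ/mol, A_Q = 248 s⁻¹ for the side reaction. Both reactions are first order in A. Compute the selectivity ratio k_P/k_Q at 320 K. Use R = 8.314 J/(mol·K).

Since both paths have the same order in A, the concentration cancels and S_{P/Q} = k_P/k_Q = (A_P/A_Q)·exp[(E_Q−E_P)/(RT)].
(E_Q−E_P)/(RT) = (40.3−83.3)×10³/(8.314×320) = -43000/2660 = -16.16.
k_P/k_Q = (5.14×10^8/248)·exp(-16.16) = 2.073×10^6 × 9.566×10^-8 = 0.198.
Since E_P > E_Q, raising the temperature improves selectivity toward P.

0.198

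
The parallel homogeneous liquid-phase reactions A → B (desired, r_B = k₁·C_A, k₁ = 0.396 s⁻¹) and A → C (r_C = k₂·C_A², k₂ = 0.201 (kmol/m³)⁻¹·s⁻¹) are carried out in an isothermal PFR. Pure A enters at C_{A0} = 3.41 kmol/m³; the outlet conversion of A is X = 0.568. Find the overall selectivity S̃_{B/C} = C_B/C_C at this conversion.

C_A = C_{A0}(1−X) = 1.473 kmol/m³.
Along a PFR/batch, dC_B/dC_A = −r_B/(r_B+r_C) = −k₁/(k₁+k₂·C_A).
Integrating from C_{A0} to C_A: C_B = (0.396/0.201)·ln[(0.396+0.201·3.41)/(0.396+0.201·1.47)] = 1.970·ln(1.081/0.6921) = 0.8793 kmol/m³.
C_C = (C_{A0}−C_A)−C_B = 1.058 kmol/m³; S̃_{B/C} = 0.8793/1.058 = 0.831.

0.831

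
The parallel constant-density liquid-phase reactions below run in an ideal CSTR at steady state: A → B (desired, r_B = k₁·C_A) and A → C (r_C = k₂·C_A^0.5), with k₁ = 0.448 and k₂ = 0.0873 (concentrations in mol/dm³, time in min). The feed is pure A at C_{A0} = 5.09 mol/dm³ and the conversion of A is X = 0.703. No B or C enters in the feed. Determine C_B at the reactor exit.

Exit C_A = C_{A0}(1−X) = 5.09×0.297 = 1.512 mol/dm³.
Rates in a CSTR are evaluated at the outlet concentration: r_B = 0.448×1.512 = 0.6773, r_C = 0.0873×1.512^0.5 = 0.1073.
Fraction of consumed A going to B: r_B/(r_B+r_C) = 0.8632.
C_B = 0.8632·C_{A0}·X = 0.8632×5.09×0.703 = 3.09 mol/dm³.

3.09 mol/dm³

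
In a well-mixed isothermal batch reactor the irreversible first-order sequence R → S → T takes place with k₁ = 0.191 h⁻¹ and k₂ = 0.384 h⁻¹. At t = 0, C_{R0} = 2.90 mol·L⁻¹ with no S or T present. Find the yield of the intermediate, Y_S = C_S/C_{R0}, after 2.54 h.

0.236

Solving the coupled first-order balances gives C_S(t) = [k₁/(k₂−k₁)]·C_{R0}·(e^(−k₁t) − e^(−k₂t)).
e^(−k₁t) = e^(−0.191×2.54) = e^(−0.4851) = 0.6156; e^(−k₂t) = e^(−0.9754) = 0.3771.
C_S = 0.191×2.90/(0.384−0.191) × (0.6156−0.3771) = 2.870×0.2386 = 0.6846 mol·L⁻¹.
Y_S = C_S/C_{R0} = 0.6846/2.90 = 0.236.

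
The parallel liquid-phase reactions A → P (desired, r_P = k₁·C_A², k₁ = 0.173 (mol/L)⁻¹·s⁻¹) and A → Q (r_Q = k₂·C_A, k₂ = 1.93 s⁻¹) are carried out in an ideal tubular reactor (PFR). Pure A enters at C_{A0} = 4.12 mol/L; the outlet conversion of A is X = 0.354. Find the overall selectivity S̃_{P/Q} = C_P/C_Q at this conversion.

C_A = C_{A0}(1−X) = 2.662 mol/L.
Along a PFR/batch, dC_Q/dC_A = −r_Q/(r_P+r_Q) = −k₂/(k₂+k₁·C_A).
Integrating from C_{A0} to C_A: C_Q = (1.93/0.173)·ln[(1.93+0.173·4.12)/(1.93+0.173·2.66)] = 11.16·ln(2.643/2.390) = 1.119 mol/L.
Then C_P = (C_{A0}−C_A) − C_Q = 1.458 − 1.119 = 0.3390 mol/L.
S̃_{P/Q} = C_P/C_Q = 0.3390/1.119 = 0.303.

0.303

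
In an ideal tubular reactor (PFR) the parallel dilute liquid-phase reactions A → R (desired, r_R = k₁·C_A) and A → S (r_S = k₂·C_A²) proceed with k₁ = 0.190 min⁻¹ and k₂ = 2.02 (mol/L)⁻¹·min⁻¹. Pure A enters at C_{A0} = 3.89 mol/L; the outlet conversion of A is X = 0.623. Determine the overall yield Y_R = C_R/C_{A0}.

0.0227

C_A = C_{A0}(1−X) = 1.467 mol/L.
Along a PFR/batch, dC_R/dC_A = −r_R/(r_R+r_S) = −k₁/(k₁+k₂·C_A).
Integrating from C_{A0} to C_A: C_R = (0.190/2.02)·ln[(0.190+2.02·3.89)/(0.190+2.02·1.47)] = 0.09406·ln(8.048/3.152) = 0.08816 mol/L.
Y_R = C_R/C_{A0} = 0.08816/3.89 = 0.0227.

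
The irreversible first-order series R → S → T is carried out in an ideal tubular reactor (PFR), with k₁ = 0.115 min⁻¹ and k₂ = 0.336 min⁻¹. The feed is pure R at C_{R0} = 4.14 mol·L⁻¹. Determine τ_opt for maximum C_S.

Setting dC_S/dτ = 0 gives τ_opt = ln(k₂/k₁)/(k₂−k₁).
= ln(0.336/0.115)/(0.336−0.115) = ln(2.922)/0.2210 = 1.072/0.2210 = 4.85 min.

4.85 min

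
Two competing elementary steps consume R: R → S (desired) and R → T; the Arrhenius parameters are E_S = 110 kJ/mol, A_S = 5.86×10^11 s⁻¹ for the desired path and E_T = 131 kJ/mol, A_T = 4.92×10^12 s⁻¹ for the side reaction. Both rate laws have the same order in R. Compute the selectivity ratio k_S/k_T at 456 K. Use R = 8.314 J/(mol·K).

With equal orders, S_{S/T} = k_S/k_T = (A_S/A_T)·exp[(E_T−E_S)/(RT)].
(E_T−E_S)/(RT) = (131−110)×10³/(8.314×456) = 21000/3791 = 5.539.
k_S/k_T = (5.86×10^11/4.92×10^12)·exp(5.539) = 0.1191 × 254.5 = 30.3.
Since E_S < E_T, lowering the temperature improves selectivity toward S.

30.3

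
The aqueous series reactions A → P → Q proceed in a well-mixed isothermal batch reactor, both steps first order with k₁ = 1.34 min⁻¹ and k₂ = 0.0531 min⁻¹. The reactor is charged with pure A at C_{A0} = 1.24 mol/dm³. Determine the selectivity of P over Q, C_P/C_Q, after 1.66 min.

16.5

Solving the coupled first-order balances gives C_P(t) = [k₁/(k₂−k₁)]·C_{A0}·(e^(−k₁t) − e^(−k₂t)).
e^(−k₁t) = e^(−1.34×1.66) = e^(−2.224) = 0.1081; e^(−k₂t) = e^(−0.08815) = 0.9156.
C_P = 1.34×1.24/(0.0531−1.34) × (0.1081−0.9156) = (-1.291)×(-0.8075) = 1.043 mol/dm³.
C_A = C_{A0}e^(−k₁t) = 0.1341 mol/dm³, so C_Q = C_{A0}−C_A−C_P = 0.06331 mol/dm³; C_P/C_Q = 16.5.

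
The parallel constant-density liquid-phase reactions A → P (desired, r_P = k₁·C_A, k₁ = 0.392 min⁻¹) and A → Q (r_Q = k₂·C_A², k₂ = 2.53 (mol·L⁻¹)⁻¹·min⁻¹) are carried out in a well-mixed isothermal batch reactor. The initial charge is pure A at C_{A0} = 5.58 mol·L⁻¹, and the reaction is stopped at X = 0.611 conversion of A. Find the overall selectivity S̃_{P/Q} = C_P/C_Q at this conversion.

0.0428

C_A = C_{A0}(1−X) = 2.171 mol·L⁻¹.
Along a PFR/batch, dC_P/dC_A = −r_P/(r_P+r_Q) = −k₁/(k₁+k₂·C_A).
Integrating from C_{A0} to C_A: C_P = (0.392/2.53)·ln[(0.392+2.53·5.58)/(0.392+2.53·2.17)] = 0.1549·ln(14.51/5.884) = 0.1399 mol·L⁻¹.
C_Q = (C_{A0}−C_A)−C_P = 3.270 mol·L⁻¹; S̃_{P/Q} = 0.1399/3.270 = 0.0428.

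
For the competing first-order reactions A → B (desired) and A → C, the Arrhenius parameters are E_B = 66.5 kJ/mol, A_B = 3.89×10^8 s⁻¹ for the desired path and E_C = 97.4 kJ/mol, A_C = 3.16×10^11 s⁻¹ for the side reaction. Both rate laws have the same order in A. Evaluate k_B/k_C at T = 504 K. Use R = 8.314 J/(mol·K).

Since both paths have the same order in A, the concentration cancels and S_{B/C} = k_B/k_C = (A_B/A_C)·exp[(E_C−E_B)/(RT)].
(E_C−E_B)/(RT) = (97.4−66.5)×10³/(8.314×504) = 30900/4190 = 7.374.
k_B/k_C = (3.89×10^8/3.16×10^11)·exp(7.374) = 0.001231 × 1594 = 1.96.
Since E_B < E_C, lowering the temperature improves selectivity toward B.

1.96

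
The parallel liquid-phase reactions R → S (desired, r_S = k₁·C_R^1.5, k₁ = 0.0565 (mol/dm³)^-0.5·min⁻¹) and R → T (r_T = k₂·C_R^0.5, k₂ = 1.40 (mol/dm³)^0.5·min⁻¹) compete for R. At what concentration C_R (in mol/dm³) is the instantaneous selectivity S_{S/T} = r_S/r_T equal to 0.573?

14.2 mol/dm³

S_{S/T} = (k₁/k₂)·C_R ⇒ C_R = S·k₂/k₁.
= 0.573×1.40/0.0565 = 14.2 mol/dm³.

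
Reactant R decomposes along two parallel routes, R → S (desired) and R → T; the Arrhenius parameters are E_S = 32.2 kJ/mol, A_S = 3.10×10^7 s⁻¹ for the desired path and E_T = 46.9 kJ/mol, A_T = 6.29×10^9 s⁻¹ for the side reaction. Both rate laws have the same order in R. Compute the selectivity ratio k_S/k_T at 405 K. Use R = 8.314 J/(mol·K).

With equal orders, S_{S/T} = k_S/k_T = (A_S/A_T)·exp[(E_T−E_S)/(RT)].
(E_T−E_S)/(RT) = (46.9−32.2)×10³/(8.314×405) = 14700/3367 = 4.366.
k_S/k_T = (3.10×10^7/6.29×10^9)·exp(4.366) = 0.004928 × 78.70 = 0.388.
Since E_S < E_T, lowering the temperature improves selectivity toward S.

0.388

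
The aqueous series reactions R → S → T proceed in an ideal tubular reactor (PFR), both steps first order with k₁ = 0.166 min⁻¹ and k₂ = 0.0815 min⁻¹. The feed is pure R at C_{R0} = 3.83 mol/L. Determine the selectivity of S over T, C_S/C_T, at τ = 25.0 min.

For first-order series with pure R initially, C_S(τ) = k₁C_{R0}/(k₂−k₁)·(e^(−k₁τ) − e^(−k₂τ)).
e^(−k₁τ) = e^(−0.166×25.0) = e^(−4.150) = 0.01576; e^(−k₂τ) = e^(−2.038) = 0.1304.
C_S = 0.166×3.83/(0.0815−0.166) × (0.01576−0.1304) = (-7.524)×(-0.1146) = 0.8622 mol/L.
C_R = C_{R0}e^(−k₁τ) = 0.06038 mol/L, so C_T = C_{R0}−C_R−C_S = 2.907 mol/L; C_S/C_T = 0.297.

0.297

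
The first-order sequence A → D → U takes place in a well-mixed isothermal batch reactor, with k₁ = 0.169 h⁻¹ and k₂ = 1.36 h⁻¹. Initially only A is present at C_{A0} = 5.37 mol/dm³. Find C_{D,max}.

0.496 mol/dm³

Evaluating C_D at t_opt = ln(k₂/k₁)/(k₂−k₁) gives C_{D,max}/C_{A0} = (k₁/k₂)^[k₂/(k₂−k₁)].
= (0.169/1.36)^(1.36/(1.36−0.169)) = (0.1243)^(1.142) = 0.09244.
C_{D,max} = 0.09244×5.37 = 0.496 mol/dm³.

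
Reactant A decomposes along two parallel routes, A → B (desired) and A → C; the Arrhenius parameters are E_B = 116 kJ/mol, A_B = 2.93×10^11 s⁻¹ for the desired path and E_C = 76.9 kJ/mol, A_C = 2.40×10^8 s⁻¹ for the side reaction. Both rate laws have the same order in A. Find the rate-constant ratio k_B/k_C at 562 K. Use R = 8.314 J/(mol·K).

0.283

k_B/k_C = (A_B/A_C)·exp[−(E_B−E_C)/(RT)] = (A_B/A_C)·exp[(E_C−E_B)/(RT)].
(E_C−E_B)/(RT) = (76.9−116)×10³/(8.314×562) = -39100/4672 = -8.368.
k_B/k_C = (2.93×10^11/2.40×10^8)·exp(-8.368) = 1221 × 2.321×10^-4 = 0.283.
Since E_B > E_C, raising the temperature improves selectivity toward B.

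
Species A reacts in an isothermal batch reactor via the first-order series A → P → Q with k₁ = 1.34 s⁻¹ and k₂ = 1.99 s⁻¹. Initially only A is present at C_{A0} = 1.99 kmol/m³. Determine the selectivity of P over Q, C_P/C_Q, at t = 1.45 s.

Solving the coupled first-order balances gives C_P(t) = [k₁/(k₂−k₁)]·C_{A0}·(e^(−k₁t) − e^(−k₂t)).
e^(−k₁t) = e^(−1.34×1.45) = e^(−1.943) = 0.1433; e^(−k₂t) = e^(−2.885) = 0.05583.
C_P = 1.34×1.99/(1.99−1.34) × (0.1433−0.05583) = 4.102×0.08745 = 0.3587 kmol/m³.
C_A = C_{A0}e^(−k₁t) = 0.2851 kmol/m³, so C_Q = C_{A0}−C_A−C_P = 1.346 kmol/m³; C_P/C_Q = 0.267.

0.267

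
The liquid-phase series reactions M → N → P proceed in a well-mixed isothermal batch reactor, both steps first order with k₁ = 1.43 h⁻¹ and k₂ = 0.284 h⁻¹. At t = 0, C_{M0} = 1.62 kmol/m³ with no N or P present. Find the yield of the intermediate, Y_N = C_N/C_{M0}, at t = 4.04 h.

Solving the coupled first-order balances gives C_N(t) = [k₁/(k₂−k₁)]·C_{M0}·(e^(−k₁t) − e^(−k₂t)).
e^(−k₁t) = e^(−1.43×4.04) = e^(−5.777) = 0.003097; e^(−k₂t) = e^(−1.147) = 0.3175.
C_N = 1.43×1.62/(0.284−1.43) × (0.003097−0.3175) = (-2.021)×(-0.3144) = 0.6355 kmol/m³.
Y_N = C_N/C_{M0} = 0.6355/1.62 = 0.392.

0.392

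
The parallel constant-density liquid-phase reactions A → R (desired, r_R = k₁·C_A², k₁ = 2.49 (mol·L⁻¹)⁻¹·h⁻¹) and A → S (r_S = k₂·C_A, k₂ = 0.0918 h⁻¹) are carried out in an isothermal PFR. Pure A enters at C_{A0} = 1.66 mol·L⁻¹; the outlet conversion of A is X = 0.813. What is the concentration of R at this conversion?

1.29 mol·L⁻¹

C_A = C_{A0}(1−X) = 0.3104 mol·L⁻¹.
Along a PFR/batch, dC_S/dC_A = −r_S/(r_R+r_S) = −k₂/(k₂+k₁·C_A).
Integrating from C_{A0} to C_A: C_S = (0.0918/2.49)·ln[(0.0918+2.49·1.66)/(0.0918+2.49·0.310)] = 0.03687·ln(4.225/0.8647) = 0.05849 mol·L⁻¹.
Then C_R = (C_{A0}−C_A) − C_S = 1.350 − 0.05849 = 1.291 mol·L⁻¹.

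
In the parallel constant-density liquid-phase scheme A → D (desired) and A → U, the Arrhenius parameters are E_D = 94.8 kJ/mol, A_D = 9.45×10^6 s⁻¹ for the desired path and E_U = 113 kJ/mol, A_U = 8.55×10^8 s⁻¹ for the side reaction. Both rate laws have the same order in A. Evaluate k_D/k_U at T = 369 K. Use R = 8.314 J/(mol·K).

4.17

Since both paths have the same order in A, the concentration cancels and S_{D/U} = k_D/k_U = (A_D/A_U)·exp[(E_U−E_D)/(RT)].
(E_U−E_D)/(RT) = (113−94.8)×10³/(8.314×369) = 18200/3068 = 5.932.
k_D/k_U = (9.45×10^6/8.55×10^8)·exp(5.932) = 0.01105 × 377.1 = 4.17.
Since E_D < E_U, lowering the temperature improves selectivity toward D.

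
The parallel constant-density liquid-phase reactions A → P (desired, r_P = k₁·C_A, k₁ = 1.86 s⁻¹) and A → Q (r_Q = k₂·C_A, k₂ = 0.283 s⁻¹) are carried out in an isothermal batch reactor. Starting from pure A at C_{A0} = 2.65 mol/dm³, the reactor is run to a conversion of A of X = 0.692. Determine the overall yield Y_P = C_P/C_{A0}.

0.601

C_A = C_{A0}(1−X) = 0.8162 mol/dm³.
Both paths are first order in A, so the instantaneous fraction to P is constant: dC_P/d(−C_A) = k₁/(k₁+k₂) = 0.8679.
C_P = 0.8679·(C_{A0}−C_A) = 0.8679×1.834 = 1.59 mol/dm³.
Y_P = C_P/C_{A0} = 1.592/2.65 = 0.601.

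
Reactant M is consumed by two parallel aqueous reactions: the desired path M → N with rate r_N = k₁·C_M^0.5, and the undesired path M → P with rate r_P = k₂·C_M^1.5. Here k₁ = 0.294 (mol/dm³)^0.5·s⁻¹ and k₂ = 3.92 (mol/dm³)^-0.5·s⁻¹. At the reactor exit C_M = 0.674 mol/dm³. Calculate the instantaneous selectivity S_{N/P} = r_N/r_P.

S_{N/P} = r_N/r_P = (k₁·C_M^0.5)/(k₂·C_M^1.5) = (k₁/k₂)·C_M⁻¹.
= (0.294×0.6740^0.5) / (3.92×0.6740^1.5) = 0.2414/2.169 = 0.111.

0.111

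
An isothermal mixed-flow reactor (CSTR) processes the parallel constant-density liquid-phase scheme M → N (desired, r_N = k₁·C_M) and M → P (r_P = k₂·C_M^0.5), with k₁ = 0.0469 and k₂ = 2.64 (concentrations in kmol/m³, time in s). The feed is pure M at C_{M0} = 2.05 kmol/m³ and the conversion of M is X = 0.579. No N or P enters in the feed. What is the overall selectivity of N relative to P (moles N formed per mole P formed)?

0.0165

Exit C_M = C_{M0}(1−X) = 2.05×0.421 = 0.8630 kmol/m³.
A CSTR operates uniformly at the exit composition, giving r_N = 0.04048 and r_P = 2.453 (each k·C_M^n at C_M = 0.8630).
Overall selectivity = C_N/C_P = r_Nτ/(r_Pτ) = r_N/r_P = 0.0165.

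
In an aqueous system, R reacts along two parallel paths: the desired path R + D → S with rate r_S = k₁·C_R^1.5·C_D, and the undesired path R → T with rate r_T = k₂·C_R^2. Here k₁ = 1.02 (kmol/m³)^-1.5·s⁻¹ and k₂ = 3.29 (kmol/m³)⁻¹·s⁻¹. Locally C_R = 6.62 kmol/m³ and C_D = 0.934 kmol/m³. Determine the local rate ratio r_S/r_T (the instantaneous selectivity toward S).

S_{S/T} = r_S/r_T = (k₁·C_R^1.5·C_D)/(k₂·C_R^2) = (k₁/k₂)·C_R^-0.5·C_D.
= (1.02×6.620^1.5×0.9340) / (3.29×6.620^2) = 16.23/144.2 = 0.113.
The undesired path is higher order in R, so low C_R (CSTR or dilute feed) favours S.

0.113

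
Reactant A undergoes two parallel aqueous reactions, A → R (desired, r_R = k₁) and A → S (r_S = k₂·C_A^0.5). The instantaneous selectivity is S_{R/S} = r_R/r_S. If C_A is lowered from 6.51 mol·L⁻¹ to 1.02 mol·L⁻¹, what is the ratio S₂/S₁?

2.53

S_{R/S} = (k₁/k₂)·C_A^-0.5, so S₂/S₁ = (C_{A,2}/C_{A,1})^-0.5.
= (1.02/6.51)^(-0.5) = (0.1567)^(-0.5) = 2.53.
Selectivity toward R rises as C_A falls — low-concentration operation is favoured.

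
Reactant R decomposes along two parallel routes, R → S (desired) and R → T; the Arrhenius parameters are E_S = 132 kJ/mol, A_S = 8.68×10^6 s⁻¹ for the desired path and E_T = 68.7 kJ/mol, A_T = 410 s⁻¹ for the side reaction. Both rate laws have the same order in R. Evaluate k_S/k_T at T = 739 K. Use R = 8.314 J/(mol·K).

0.710

Since both paths have the same order in R, the concentration cancels and S_{S/T} = k_S/k_T = (A_S/A_T)·exp[(E_T−E_S)/(RT)].
(E_T−E_S)/(RT) = (68.7−132)×10³/(8.314×739) = -63300/6144 = -10.30.
k_S/k_T = (8.68×10^6/410)·exp(-10.30) = 21171 × 3.354×10^-5 = 0.710.
Since E_S > E_T, raising the temperature improves selectivity toward S.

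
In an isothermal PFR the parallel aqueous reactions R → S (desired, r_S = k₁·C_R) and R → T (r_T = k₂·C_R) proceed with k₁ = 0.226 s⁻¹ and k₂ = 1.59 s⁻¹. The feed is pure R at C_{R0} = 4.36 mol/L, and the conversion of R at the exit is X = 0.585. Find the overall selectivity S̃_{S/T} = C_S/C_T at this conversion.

0.142

C_R = C_{R0}(1−X) = 1.809 mol/L.
Both paths are first order in R, so the instantaneous fraction to S is constant: dC_S/d(−C_R) = k₁/(k₁+k₂) = 0.1244.
C_S = 0.1244·(C_{R0}−C_R) = 0.1244×2.551 = 0.317 mol/L.
C_T = (C_{R0}−C_R)−C_S = 2.233 mol/L; S̃_{S/T} = 0.3174/2.233 = 0.142.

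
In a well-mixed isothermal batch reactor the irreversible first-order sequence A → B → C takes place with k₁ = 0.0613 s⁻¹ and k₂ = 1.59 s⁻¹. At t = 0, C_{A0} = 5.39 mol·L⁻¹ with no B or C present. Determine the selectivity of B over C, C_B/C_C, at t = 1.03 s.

0.953

For first-order series with pure A initially, C_B(t) = k₁C_{A0}/(k₂−k₁)·(e^(−k₁t) − e^(−k₂t)).
e^(−k₁t) = e^(−0.0613×1.03) = e^(−0.06314) = 0.9388; e^(−k₂t) = e^(−1.638) = 0.1944.
C_B = 0.0613×5.39/(1.59−0.0613) × (0.9388−0.1944) = 0.2161×0.7444 = 0.1609 mol·L⁻¹.
C_A = C_{A0}e^(−k₁t) = 5.060 mol·L⁻¹, so C_C = C_{A0}−C_A−C_B = 0.1689 mol·L⁻¹; C_B/C_C = 0.953.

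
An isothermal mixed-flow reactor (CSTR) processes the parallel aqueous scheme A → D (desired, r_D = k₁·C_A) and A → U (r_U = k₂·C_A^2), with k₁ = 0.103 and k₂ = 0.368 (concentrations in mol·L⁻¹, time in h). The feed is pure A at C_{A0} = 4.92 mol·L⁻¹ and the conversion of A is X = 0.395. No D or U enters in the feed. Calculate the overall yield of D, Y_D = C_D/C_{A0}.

Exit C_A = C_{A0}(1−X) = 4.92×0.605 = 2.977 mol·L⁻¹.
A CSTR operates uniformly at the exit composition, giving r_D = 0.3066 and r_U = 3.261 (each k·C_A^n at C_A = 2.977).
Fraction of consumed A going to D: r_D/(r_D+r_U) = 0.08595.
C_D = 0.08595·C_{A0}·X = 0.08595×4.92×0.395 = 0.167 mol·L⁻¹; Y_D = C_D/C_{A0} = 0.0339.

0.0339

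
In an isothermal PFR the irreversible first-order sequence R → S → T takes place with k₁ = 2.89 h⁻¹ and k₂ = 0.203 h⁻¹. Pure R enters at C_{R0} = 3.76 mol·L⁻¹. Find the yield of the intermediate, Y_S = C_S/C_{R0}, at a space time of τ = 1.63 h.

0.763

The intermediate concentration in a first-order A→B→C sequence is C_S = k₁C_{R0}(e^(−k₁τ) − e^(−k₂τ))/(k₂−k₁).
e^(−k₁τ) = e^(−2.89×1.63) = e^(−4.711) = 0.008998; e^(−k₂τ) = e^(−0.3309) = 0.7183.
C_S = 2.89×3.76/(0.203−2.89) × (0.008998−0.7183) = (-4.044)×(-0.7093) = 2.868 mol·L⁻¹.
Y_S = C_S/C_{R0} = 2.868/3.76 = 0.763.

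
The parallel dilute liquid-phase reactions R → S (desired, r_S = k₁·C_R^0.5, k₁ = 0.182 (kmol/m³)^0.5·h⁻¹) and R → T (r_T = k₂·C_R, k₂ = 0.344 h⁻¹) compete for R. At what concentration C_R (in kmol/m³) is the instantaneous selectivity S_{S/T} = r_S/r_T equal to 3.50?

0.0229 kmol/m³

S_{S/T} = (k₁/k₂)·C_R^-0.5 ⇒ C_R = (S·k₂/k₁)^(-2).
= (3.50×0.344/0.182)^(-2) = (6.615)^(-2) = 0.0229 kmol/m³.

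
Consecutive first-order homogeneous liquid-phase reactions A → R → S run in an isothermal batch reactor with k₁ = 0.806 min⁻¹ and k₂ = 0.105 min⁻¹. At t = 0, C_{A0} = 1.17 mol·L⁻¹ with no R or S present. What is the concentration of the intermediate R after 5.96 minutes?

0.708 mol·L⁻¹

For first-order series with pure A initially, C_R(t) = k₁C_{A0}/(k₂−k₁)·(e^(−k₁t) − e^(−k₂t)).
e^(−k₁t) = e^(−0.806×5.96) = e^(−4.804) = 0.008199; e^(−k₂t) = e^(−0.6258) = 0.5348.
C_R = 0.806×1.17/(0.105−0.806) × (0.008199−0.5348) = (-1.345)×(-0.5266) = 0.7085 mol·L⁻¹.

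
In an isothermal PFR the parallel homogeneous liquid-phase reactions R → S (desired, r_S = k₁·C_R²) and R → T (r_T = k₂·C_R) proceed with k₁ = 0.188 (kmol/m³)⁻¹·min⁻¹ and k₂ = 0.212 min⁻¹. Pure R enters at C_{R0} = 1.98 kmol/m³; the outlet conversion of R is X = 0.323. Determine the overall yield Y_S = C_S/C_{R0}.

C_R = C_{R0}(1−X) = 1.340 kmol/m³.
Along a PFR/batch, dC_T/dC_R = −r_T/(r_S+r_T) = −k₂/(k₂+k₁·C_R).
Integrating from C_{R0} to C_R: C_T = (0.212/0.188)·ln[(0.212+0.188·1.98)/(0.212+0.188·1.34)] = 1.128·ln(0.5842/0.4640) = 0.2598 kmol/m³.
Then C_S = (C_{R0}−C_R) − C_T = 0.6395 − 0.2598 = 0.3797 kmol/m³.
Y_S = C_S/C_{R0} = 0.3797/1.98 = 0.192.

0.192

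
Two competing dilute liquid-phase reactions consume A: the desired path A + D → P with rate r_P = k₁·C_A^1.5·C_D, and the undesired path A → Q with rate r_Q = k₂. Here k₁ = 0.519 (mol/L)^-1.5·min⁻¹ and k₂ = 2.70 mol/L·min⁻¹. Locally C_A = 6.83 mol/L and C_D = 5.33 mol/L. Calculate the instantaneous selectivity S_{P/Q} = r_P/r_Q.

S_{P/Q} = r_P/r_Q = (k₁·C_A^1.5·C_D)/(k₂) = (k₁/k₂)·C_A^1.5·C_D.
= (0.519×6.830^1.5×5.330) / (2.70) = 49.38/2.700 = 18.3.

18.3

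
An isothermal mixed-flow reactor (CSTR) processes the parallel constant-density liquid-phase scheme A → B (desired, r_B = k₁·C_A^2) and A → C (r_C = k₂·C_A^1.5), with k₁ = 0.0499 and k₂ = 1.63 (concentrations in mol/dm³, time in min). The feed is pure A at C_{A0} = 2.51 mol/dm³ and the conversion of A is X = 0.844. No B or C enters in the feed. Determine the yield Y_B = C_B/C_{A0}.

0.0159

Exit C_A = C_{A0}(1−X) = 2.51×0.156 = 0.3916 mol/dm³.
A CSTR operates uniformly at the exit composition, giving r_B = 0.007651 and r_C = 0.3994 (each k·C_A^n at C_A = 0.3916).
Fraction of consumed A going to B: r_B/(r_B+r_C) = 0.01880.
C_B = 0.01880·C_{A0}·X = 0.01880×2.51×0.844 = 0.0398 mol/dm³; Y_B = C_B/C_{A0} = 0.0159.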